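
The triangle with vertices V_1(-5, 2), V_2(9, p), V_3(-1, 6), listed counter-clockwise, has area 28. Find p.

2

The doubled signed area Σ (x_i y_{i+1} − x_{i+1} y_i) is linear in p.
With p=0 it equals 64; the coefficient of p is -4 (from the two edges through V_2).
So -4·p + 64 = 2·28 = 56 ⇒ p = 2.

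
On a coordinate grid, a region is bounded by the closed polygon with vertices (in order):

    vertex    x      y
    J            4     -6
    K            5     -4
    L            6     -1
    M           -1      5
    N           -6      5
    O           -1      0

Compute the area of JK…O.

49

Apply the shoelace formula: 2A = Σ (x_i·y_{i+1} − x_{i+1}·y_i), indices taken mod 6.
J→K: (4)(-4) − (5)(-6) = 14
K→L: (5)(-1) − (6)(-4) = 19
L→M: (6)(5) − (-1)(-1) = 29
M→N: (-1)(5) − (-6)(5) = 25
N→O: (-6)(0) − (-1)(5) = 5
O→J: (-1)(-6) − (4)(0) = 6
Σ = 98
Area = |Σ|/2 = 49.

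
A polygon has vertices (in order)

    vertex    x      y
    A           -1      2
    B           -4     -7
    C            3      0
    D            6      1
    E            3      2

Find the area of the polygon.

Apply the surveyor's formula: 2A = Σ (x_i·y_{i+1} − x_{i+1}·y_i), indices taken mod 5.
Σ = (15) + (21) + (3) + (9) + (8) = 56
Area = |Σ|/2 = 28.

28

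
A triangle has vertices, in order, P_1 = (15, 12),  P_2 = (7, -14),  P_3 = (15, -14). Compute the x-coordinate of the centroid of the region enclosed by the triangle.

Apply the surveyor's formula. First the cross-terms c_i = x_i·y_{i+1} − x_{i+1}·y_i:
  -294, 112, 390  ⇒  2A = 208, A = 104.
Then Σ (x_i + x_{i+1})·c_i = 7696, so x̄ = 7696 / (6·104) = 37/3.

37/3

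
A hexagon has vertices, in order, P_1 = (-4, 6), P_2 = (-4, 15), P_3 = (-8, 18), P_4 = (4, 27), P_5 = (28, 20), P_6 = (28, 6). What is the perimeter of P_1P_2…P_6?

|P_1P_2| = √((0)² + (9)²) = √81 = 9
|P_2P_3| = √((-4)² + (3)²) = √25 = 5
|P_3P_4| = √((12)² + (9)²) = √225 = 15
|P_4P_5| = √((24)² + (-7)²) = √625 = 25
|P_5P_6| = √((0)² + (-14)²) = √196 = 14
|P_6P_1| = √((-32)² + (0)²) = √1024 = 32
Perimeter = 9 + 5 + 15 + 25 + 14 + 32 = 100.

100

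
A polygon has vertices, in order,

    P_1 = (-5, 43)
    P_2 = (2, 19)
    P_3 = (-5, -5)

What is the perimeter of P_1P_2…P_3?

|P_1P_2| = √((7)² + (-24)²) = √625 = 25
|P_2P_3| = √((-7)² + (-24)²) = √625 = 25
|P_3P_1| = √((0)² + (48)²) = √2304 = 48
Perimeter = 25 + 25 + 48 = 98.

98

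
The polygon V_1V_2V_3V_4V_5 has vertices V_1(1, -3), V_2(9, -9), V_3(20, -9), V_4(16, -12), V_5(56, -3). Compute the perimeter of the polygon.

122

|V_1V_2| = √((8)² + (-6)²) = √100 = 10
|V_2V_3| = √((11)² + (0)²) = √121 = 11
|V_3V_4| = √((-4)² + (-3)²) = √25 = 5
|V_4V_5| = √((40)² + (9)²) = √1681 = 41
|V_5V_1| = √((-55)² + (0)²) = √3025 = 55
Perimeter = 10 + 11 + 5 + 41 + 55 = 122.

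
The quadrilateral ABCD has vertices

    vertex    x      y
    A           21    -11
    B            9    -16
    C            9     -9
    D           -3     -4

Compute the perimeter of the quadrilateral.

58

|AB| = √((-12)² + (-5)²) = √169 = 13
|BC| = √((0)² + (7)²) = √49 = 7
|CD| = √((-12)² + (5)²) = √169 = 13
|DA| = √((24)² + (-7)²) = √625 = 25
Perimeter = 13 + 7 + 13 + 25 = 58.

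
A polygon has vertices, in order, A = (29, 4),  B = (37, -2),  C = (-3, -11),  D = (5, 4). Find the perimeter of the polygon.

92

|AB| = √((8)² + (-6)²) = √100 = 10
|BC| = √((-40)² + (-9)²) = √1681 = 41
|CD| = √((8)² + (15)²) = √289 = 17
|DA| = √((24)² + (0)²) = √576 = 24
Perimeter = 10 + 41 + 17 + 24 = 92.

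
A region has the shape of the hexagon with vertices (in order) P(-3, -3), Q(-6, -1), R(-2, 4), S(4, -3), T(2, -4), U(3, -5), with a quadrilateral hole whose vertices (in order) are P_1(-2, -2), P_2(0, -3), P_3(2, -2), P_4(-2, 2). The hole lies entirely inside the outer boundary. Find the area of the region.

Outer boundary:
Apply the shoelace (surveyor's) formula: 2A = Σ (x_i·y_{i+1} − x_{i+1}·y_i), indices taken mod 6.
P→Q: (-3)(-1) − (-6)(-3) = -15
Q→R: (-6)(4) − (-2)(-1) = -26
R→S: (-2)(-3) − (4)(4) = -10
S→T: (4)(-4) − (2)(-3) = -10
T→U: (2)(-5) − (3)(-4) = 2
U→P: (3)(-3) − (-3)(-5) = -24
Σ = -83
Area = |Σ|/2 = 41.5.
Hole:
Apply Gauss's area formula: 2A = Σ (x_i·y_{i+1} − x_{i+1}·y_i), indices taken mod 4.
P_1→P_2: (-2)(-3) − (0)(-2) = 6
P_2→P_3: (0)(-2) − (2)(-3) = 6
P_3→P_4: (2)(2) − (-2)(-2) = 0
P_4→P_1: (-2)(-2) − (-2)(2) = 8
Σ = 20
Area = |Σ|/2 = 10.
Net area = 41.5 − 10 = 31.5.

31.5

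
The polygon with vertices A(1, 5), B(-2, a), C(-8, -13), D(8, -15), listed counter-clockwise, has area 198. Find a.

9

The doubled signed area Σ (x_i y_{i+1} − x_{i+1} y_i) is linear in a.
With a=0 it equals 315; the coefficient of a is 9 (from the two edges through B).
So 9·a + 315 = 2·198 = 396 ⇒ a = 9.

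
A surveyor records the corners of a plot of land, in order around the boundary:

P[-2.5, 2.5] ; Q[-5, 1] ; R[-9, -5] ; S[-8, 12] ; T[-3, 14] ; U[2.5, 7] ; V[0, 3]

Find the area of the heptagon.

Apply the surveyor's formula: 2A = Σ (x_i·y_{i+1} − x_{i+1}·y_i), indices taken mod 7.
Σ = (10) + (34) + (-148) + (-76) + (-56) + (7.5) + (7.5) = -221
Area = |Σ|/2 = 110.5.

110.5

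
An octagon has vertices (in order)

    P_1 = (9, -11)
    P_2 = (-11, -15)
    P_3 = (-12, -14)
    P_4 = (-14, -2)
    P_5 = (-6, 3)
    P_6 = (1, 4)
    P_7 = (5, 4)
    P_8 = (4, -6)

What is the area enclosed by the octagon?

293.5

Apply the surveyor's formula: 2A = Σ (x_i·y_{i+1} − x_{i+1}·y_i), indices taken mod 8.
Σ = (-256) + (-26) + (-172) + (-54) + (-27) + (-16) + (-46) + (10) = -587
Area = |Σ|/2 = 293.5.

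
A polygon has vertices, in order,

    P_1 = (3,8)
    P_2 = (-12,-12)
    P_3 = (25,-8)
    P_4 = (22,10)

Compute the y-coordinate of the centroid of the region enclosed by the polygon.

Apply the shoelace formula. First the cross-terms c_i = x_i·y_{i+1} − x_{i+1}·y_i:
  60, 396, 426, 146  ⇒  2A = 1028, A = 514.
Then Σ (y_i + y_{i+1})·c_i = -4680, so ȳ = -4680 / (6·514) = -390/257.

-390/257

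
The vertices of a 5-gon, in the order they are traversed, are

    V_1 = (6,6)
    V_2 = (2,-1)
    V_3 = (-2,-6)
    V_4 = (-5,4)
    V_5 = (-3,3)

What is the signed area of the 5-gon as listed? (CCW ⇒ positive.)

-54.5

Apply the shoelace (surveyor's) formula: 2A = Σ (x_i·y_{i+1} − x_{i+1}·y_i), indices taken mod 5.
Σ = (-18) + (-14) + (-38) + (-3) + (-36) = -109
Signed area = Σ/2 = -54.5 (negative ⇒ clockwise traversal).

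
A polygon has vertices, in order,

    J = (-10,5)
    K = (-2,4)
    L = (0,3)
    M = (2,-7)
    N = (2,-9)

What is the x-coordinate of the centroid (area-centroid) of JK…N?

-164/63

Apply the shoelace (surveyor's) formula. First the cross-terms c_i = x_i·y_{i+1} − x_{i+1}·y_i:
  -30, -6, -6, -4, -80  ⇒  2A = -126, A = -63.
Then Σ (x_i + x_{i+1})·c_i = 984, so x̄ = 984 / (6·(-63)) = -164/63.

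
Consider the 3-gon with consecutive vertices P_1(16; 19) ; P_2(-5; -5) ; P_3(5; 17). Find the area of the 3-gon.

P_1→P_2: (16)(-5) − (-5)(19) = 15
P_2→P_3: (-5)(17) − (5)(-5) = -60
P_3→P_1: (5)(19) − (16)(17) = -177
Σ = -222
Area = |Σ|/2 = 111.

111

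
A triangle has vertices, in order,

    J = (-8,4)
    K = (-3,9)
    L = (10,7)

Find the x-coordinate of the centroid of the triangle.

Apply the surveyor's formula. First the cross-terms c_i = x_i·y_{i+1} − x_{i+1}·y_i:
  -60, -111, 96  ⇒  2A = -75, A = -37.5.
Then Σ (x_i + x_{i+1})·c_i = 75, so x̄ = 75 / (6·(-37.5)) = -1/3.

-1/3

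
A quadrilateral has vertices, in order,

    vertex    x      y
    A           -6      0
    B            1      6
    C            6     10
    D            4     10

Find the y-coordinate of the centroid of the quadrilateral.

184/27

Apply the surveyor's formula. First the cross-terms c_i = x_i·y_{i+1} − x_{i+1}·y_i:
  -36, -26, 20, 60  ⇒  2A = 18, A = 9.
Then Σ (y_i + y_{i+1})·c_i = 368, so ȳ = 368 / (6·9) = 184/27.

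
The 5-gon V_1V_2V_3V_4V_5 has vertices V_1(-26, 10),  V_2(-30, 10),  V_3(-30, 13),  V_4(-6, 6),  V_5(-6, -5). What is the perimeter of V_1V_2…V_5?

68

|V_1V_2| = √((-4)² + (0)²) = √16 = 4
|V_2V_3| = √((0)² + (3)²) = √9 = 3
|V_3V_4| = √((24)² + (-7)²) = √625 = 25
|V_4V_5| = √((0)² + (-11)²) = √121 = 11
|V_5V_1| = √((-20)² + (15)²) = √625 = 25
Perimeter = 4 + 3 + 25 + 11 + 25 = 68.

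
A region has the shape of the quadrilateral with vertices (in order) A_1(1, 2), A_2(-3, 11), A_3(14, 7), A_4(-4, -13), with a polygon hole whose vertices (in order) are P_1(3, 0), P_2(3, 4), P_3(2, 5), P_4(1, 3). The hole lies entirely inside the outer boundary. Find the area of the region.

148

Outer boundary:
A_1→A_2: (1)(11) − (-3)(2) = 17
A_2→A_3: (-3)(7) − (14)(11) = -175
A_3→A_4: (14)(-13) − (-4)(7) = -154
A_4→A_1: (-4)(2) − (1)(-13) = 5
Σ = -307
Area = |Σ|/2 = 153.5.
Hole:
Cross-terms: 12, 7, 1, -9  ⇒  Σ = 11
Area = |Σ|/2 = 5.5.
Net area = 153.5 − 5.5 = 148.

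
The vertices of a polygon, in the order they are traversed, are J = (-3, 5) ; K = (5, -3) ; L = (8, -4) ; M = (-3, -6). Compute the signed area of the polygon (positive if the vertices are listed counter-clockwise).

-52.5

Apply the surveyor's formula: 2A = Σ (x_i·y_{i+1} − x_{i+1}·y_i), indices taken mod 4.
J→K: (-3)(-3) − (5)(5) = -16
K→L: (5)(-4) − (8)(-3) = 4
L→M: (8)(-6) − (-3)(-4) = -60
M→J: (-3)(5) − (-3)(-6) = -33
Σ = -105
Signed area = Σ/2 = -52.5 (negative ⇒ clockwise traversal).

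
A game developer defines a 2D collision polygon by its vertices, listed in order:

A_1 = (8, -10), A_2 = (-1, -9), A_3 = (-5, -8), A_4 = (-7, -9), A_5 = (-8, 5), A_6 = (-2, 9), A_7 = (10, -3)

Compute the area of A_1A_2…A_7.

Apply the surveyor's formula: 2A = Σ (x_i·y_{i+1} − x_{i+1}·y_i), indices taken mod 7.
Σ = (-82) + (-37) + (-11) + (-107) + (-62) + (-84) + (-76) = -459
Area = |Σ|/2 = 229.5.

229.5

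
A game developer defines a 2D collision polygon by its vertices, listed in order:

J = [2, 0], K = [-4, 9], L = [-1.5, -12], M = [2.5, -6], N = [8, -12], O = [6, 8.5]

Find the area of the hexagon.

129.75

Σ = (18) + (61.5) + (39) + (18) + (140) + (-17) = 259.5
Area = |Σ|/2 = 129.75.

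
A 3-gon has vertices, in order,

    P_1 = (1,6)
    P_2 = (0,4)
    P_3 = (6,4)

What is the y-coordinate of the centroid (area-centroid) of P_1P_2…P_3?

14/3

Apply the shoelace (surveyor's) formula. First the cross-terms c_i = x_i·y_{i+1} − x_{i+1}·y_i:
  4, -24, 32  ⇒  2A = 12, A = 6.
Then Σ (y_i + y_{i+1})·c_i = 168, so ȳ = 168 / (6·6) = 14/3.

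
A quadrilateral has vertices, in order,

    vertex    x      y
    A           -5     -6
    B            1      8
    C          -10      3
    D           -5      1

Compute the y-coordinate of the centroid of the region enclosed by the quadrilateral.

Apply the shoelace formula. First the cross-terms c_i = x_i·y_{i+1} − x_{i+1}·y_i:
  -34, 83, 5, 35  ⇒  2A = 89, A = 44.5.
Then Σ (y_i + y_{i+1})·c_i = 690, so ȳ = 690 / (6·44.5) = 230/89.

230/89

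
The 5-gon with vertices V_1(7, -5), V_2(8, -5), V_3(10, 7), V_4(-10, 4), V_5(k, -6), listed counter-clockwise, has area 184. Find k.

-5

Write out the shoelace sum; only the two edges meeting at V_5 involve k:
2·Area = [((-10)·(-6) − k·4) + (k·(-5) − 7·(-6))] + 221
       = -9·k + 323 = 368
⇒ k = -5.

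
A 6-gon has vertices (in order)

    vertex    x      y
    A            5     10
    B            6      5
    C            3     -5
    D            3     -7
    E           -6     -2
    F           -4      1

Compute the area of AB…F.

Cross-terms: -35, -45, -6, -48, -14, -45  ⇒  Σ = -193
Area = |Σ|/2 = 96.5.

96.5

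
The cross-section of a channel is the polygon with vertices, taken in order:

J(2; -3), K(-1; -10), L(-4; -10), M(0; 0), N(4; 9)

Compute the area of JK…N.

Apply the shoelace (surveyor's) formula: 2A = Σ (x_i·y_{i+1} − x_{i+1}·y_i), indices taken mod 5.
Cross-terms: -23, -30, 0, 0, -30  ⇒  Σ = -83
Area = |Σ|/2 = 41.5.

41.5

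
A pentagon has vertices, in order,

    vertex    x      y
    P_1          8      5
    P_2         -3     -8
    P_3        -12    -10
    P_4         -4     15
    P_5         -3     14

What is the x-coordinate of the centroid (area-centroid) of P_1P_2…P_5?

Apply the shoelace (surveyor's) formula. First the cross-terms c_i = x_i·y_{i+1} − x_{i+1}·y_i:
  -49, -66, -220, -11, -127  ⇒  2A = -473, A = -236.5.
Then Σ (x_i + x_{i+1})·c_i = 3707, so x̄ = 3707 / (6·(-236.5)) = -337/129.

-337/129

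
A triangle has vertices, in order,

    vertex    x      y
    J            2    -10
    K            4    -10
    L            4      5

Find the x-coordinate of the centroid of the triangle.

Apply the shoelace (surveyor's) formula. First the cross-terms c_i = x_i·y_{i+1} − x_{i+1}·y_i:
  20, 60, -50  ⇒  2A = 30, A = 15.
Then Σ (x_i + x_{i+1})·c_i = 300, so x̄ = 300 / (6·15) = 10/3.

10/3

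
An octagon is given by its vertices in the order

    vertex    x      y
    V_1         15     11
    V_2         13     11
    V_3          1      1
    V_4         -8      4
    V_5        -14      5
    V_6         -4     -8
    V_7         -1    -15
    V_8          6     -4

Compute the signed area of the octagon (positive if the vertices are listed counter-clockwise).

228

Apply Gauss's area formula: 2A = Σ (x_i·y_{i+1} − x_{i+1}·y_i), indices taken mod 8.
Σ = (22) + (2) + (12) + (16) + (132) + (52) + (94) + (126) = 456
Signed area = Σ/2 = 228 (positive ⇒ counter-clockwise traversal).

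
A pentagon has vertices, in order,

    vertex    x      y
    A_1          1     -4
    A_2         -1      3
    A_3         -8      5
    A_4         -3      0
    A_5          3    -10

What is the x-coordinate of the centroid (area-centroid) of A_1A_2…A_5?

Apply the shoelace (surveyor's) formula. First the cross-terms c_i = x_i·y_{i+1} − x_{i+1}·y_i:
  -1, 19, 15, 30, -2  ⇒  2A = 61, A = 30.5.
Then Σ (x_i + x_{i+1})·c_i = -344, so x̄ = -344 / (6·30.5) = -344/183.

-344/183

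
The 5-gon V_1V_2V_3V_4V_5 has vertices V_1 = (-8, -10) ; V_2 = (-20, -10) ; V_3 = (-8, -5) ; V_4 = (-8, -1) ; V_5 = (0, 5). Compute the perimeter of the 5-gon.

56

|V_1V_2| = √((-12)² + (0)²) = √144 = 12
|V_2V_3| = √((12)² + (5)²) = √169 = 13
|V_3V_4| = √((0)² + (4)²) = √16 = 4
|V_4V_5| = √((8)² + (6)²) = √100 = 10
|V_5V_1| = √((-8)² + (-15)²) = √289 = 17
Perimeter = 12 + 13 + 4 + 10 + 17 = 56.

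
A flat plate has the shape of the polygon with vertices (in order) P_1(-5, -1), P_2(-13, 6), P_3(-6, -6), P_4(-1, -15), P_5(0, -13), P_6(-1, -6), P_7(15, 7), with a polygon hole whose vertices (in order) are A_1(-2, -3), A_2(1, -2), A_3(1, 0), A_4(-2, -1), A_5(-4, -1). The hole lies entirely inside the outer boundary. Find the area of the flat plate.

121

Outer boundary:
Apply Gauss's area formula: 2A = Σ (x_i·y_{i+1} − x_{i+1}·y_i), indices taken mod 7.
Σ = (-43) + (114) + (84) + (13) + (-13) + (83) + (20) = 258
Area = |Σ|/2 = 129.
Hole:
Cross-terms: 7, 2, -1, -2, 10  ⇒  Σ = 16
Area = |Σ|/2 = 8.
Net area = 129 − 8 = 121.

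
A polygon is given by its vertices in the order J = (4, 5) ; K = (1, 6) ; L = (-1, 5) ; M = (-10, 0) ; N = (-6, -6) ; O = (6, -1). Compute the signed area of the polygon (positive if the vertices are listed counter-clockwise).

108

Apply the shoelace formula: 2A = Σ (x_i·y_{i+1} − x_{i+1}·y_i), indices taken mod 6.
J→K: (4)(6) − (1)(5) = 19
K→L: (1)(5) − (-1)(6) = 11
L→M: (-1)(0) − (-10)(5) = 50
M→N: (-10)(-6) − (-6)(0) = 60
N→O: (-6)(-1) − (6)(-6) = 42
O→J: (6)(5) − (4)(-1) = 34
Σ = 216
Signed area = Σ/2 = 108 (positive ⇒ counter-clockwise traversal).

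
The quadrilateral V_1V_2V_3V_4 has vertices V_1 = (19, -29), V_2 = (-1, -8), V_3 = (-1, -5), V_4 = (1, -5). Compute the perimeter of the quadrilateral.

|V_1V_2| = √((-20)² + (21)²) = √841 = 29
|V_2V_3| = √((0)² + (3)²) = √9 = 3
|V_3V_4| = √((2)² + (0)²) = √4 = 2
|V_4V_1| = √((18)² + (-24)²) = √900 = 30
Perimeter = 29 + 3 + 2 + 30 = 64.

64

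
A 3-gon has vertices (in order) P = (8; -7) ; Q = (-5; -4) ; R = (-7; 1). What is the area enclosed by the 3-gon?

Apply the shoelace (surveyor's) formula: 2A = Σ (x_i·y_{i+1} − x_{i+1}·y_i), indices taken mod 3.
P→Q: (8)(-4) − (-5)(-7) = -67
Q→R: (-5)(1) − (-7)(-4) = -33
R→P: (-7)(-7) − (8)(1) = 41
Σ = -59
Area = |Σ|/2 = 29.5.

29.5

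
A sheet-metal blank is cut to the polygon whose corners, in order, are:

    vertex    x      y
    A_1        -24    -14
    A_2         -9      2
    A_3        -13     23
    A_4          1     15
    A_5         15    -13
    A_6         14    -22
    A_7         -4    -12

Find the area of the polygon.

A_1→A_2: (-24)(2) − (-9)(-14) = -174
A_2→A_3: (-9)(23) − (-13)(2) = -181
A_3→A_4: (-13)(15) − (1)(23) = -218
A_4→A_5: (1)(-13) − (15)(15) = -238
A_5→A_6: (15)(-22) − (14)(-13) = -148
A_6→A_7: (14)(-12) − (-4)(-22) = -256
A_7→A_1: (-4)(-14) − (-24)(-12) = -232
Σ = -1447
Area = |Σ|/2 = 723.5.

723.5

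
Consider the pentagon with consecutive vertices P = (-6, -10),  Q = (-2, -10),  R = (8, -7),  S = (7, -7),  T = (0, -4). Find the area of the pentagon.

P→Q: (-6)(-10) − (-2)(-10) = 40
Q→R: (-2)(-7) − (8)(-10) = 94
R→S: (8)(-7) − (7)(-7) = -7
S→T: (7)(-4) − (0)(-7) = -28
T→P: (0)(-10) − (-6)(-4) = -24
Σ = 75
Area = |Σ|/2 = 37.5.

37.5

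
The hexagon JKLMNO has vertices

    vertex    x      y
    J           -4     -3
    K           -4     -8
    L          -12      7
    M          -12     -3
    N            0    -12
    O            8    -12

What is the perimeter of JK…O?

70

|JK| = √((0)² + (-5)²) = √25 = 5
|KL| = √((-8)² + (15)²) = √289 = 17
|LM| = √((0)² + (-10)²) = √100 = 10
|MN| = √((12)² + (-9)²) = √225 = 15
|NO| = √((8)² + (0)²) = √64 = 8
|OJ| = √((-12)² + (9)²) = √225 = 15
Perimeter = 5 + 17 + 10 + 15 + 8 + 15 = 70.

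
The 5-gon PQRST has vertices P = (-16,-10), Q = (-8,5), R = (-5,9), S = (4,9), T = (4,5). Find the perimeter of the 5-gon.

|PQ| = √((8)² + (15)²) = √289 = 17
|QR| = √((3)² + (4)²) = √25 = 5
|RS| = √((9)² + (0)²) = √81 = 9
|ST| = √((0)² + (-4)²) = √16 = 4
|TP| = √((-20)² + (-15)²) = √625 = 25
Perimeter = 17 + 5 + 9 + 4 + 25 = 60.

60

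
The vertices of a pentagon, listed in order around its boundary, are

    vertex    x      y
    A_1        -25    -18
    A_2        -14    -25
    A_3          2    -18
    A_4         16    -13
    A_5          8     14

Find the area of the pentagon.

735.5

Apply the surveyor's formula: 2A = Σ (x_i·y_{i+1} − x_{i+1}·y_i), indices taken mod 5.
A_1→A_2: (-25)(-25) − (-14)(-18) = 373
A_2→A_3: (-14)(-18) − (2)(-25) = 302
A_3→A_4: (2)(-13) − (16)(-18) = 262
A_4→A_5: (16)(14) − (8)(-13) = 328
A_5→A_1: (8)(-18) − (-25)(14) = 206
Σ = 1471
Area = |Σ|/2 = 735.5.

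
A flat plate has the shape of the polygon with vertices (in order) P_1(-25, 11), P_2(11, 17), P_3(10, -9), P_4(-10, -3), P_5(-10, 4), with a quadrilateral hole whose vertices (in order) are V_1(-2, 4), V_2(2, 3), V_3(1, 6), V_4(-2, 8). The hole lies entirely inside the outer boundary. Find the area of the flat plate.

496

Outer boundary:
Apply the shoelace formula: 2A = Σ (x_i·y_{i+1} − x_{i+1}·y_i), indices taken mod 5.
Σ = (-546) + (-269) + (-120) + (-70) + (-10) = -1015
Area = |Σ|/2 = 507.5.
Hole:
Apply the shoelace (surveyor's) formula: 2A = Σ (x_i·y_{i+1} − x_{i+1}·y_i), indices taken mod 4.
Σ = (-14) + (9) + (20) + (8) = 23
Area = |Σ|/2 = 11.5.
Net area = 507.5 − 11.5 = 496.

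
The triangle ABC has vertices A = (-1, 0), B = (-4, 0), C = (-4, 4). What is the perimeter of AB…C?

12

|AB| = √((-3)² + (0)²) = √9 = 3
|BC| = √((0)² + (4)²) = √16 = 4
|CA| = √((3)² + (-4)²) = √25 = 5
Perimeter = 3 + 4 + 5 = 12.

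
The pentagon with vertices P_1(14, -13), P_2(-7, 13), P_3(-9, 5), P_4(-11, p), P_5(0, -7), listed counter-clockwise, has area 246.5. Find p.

Write out the shoelace sum; only the two edges meeting at P_4 involve p:
2·Area = [((-9)·p − (-11)·5) + ((-11)·(-7) − 0·p)] + 271
       = -9·p + 403 = 493
⇒ p = -10.

-10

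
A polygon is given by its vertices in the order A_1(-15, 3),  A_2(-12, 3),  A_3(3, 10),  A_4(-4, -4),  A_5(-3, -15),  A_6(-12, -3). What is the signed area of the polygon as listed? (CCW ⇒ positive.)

-157

Apply the shoelace (surveyor's) formula: 2A = Σ (x_i·y_{i+1} − x_{i+1}·y_i), indices taken mod 6.
Σ = (-9) + (-129) + (28) + (48) + (-171) + (-81) = -314
Signed area = Σ/2 = -157 (negative ⇒ clockwise traversal).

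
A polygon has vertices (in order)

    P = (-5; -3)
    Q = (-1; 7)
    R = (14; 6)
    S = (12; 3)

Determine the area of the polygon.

96.5

Apply the shoelace formula: 2A = Σ (x_i·y_{i+1} − x_{i+1}·y_i), indices taken mod 4.
Σ = (-38) + (-104) + (-30) + (-21) = -193
Area = |Σ|/2 = 96.5.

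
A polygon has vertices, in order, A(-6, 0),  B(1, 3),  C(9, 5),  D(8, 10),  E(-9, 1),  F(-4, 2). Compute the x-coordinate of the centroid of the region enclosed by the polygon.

Apply the shoelace (surveyor's) formula. First the cross-terms c_i = x_i·y_{i+1} − x_{i+1}·y_i:
  -18, -22, 50, 98, -14, 12  ⇒  2A = 106, A = 53.
Then Σ (x_i + x_{i+1})·c_i = 684, so x̄ = 684 / (6·53) = 114/53.

114/53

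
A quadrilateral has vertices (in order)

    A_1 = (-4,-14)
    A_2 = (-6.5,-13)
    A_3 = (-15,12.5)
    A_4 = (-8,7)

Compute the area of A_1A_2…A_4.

Apply the shoelace (surveyor's) formula: 2A = Σ (x_i·y_{i+1} − x_{i+1}·y_i), indices taken mod 4.
Σ = (-39) + (-276.25) + (-5) + (140) = -180.25
Area = |Σ|/2 = 90.125.

90.125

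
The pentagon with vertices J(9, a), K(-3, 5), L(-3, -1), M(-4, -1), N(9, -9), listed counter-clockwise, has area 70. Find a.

-4

The doubled signed area Σ (x_i y_{i+1} − x_{i+1} y_i) is linear in a.
With a=0 it equals 188; the coefficient of a is 12 (from the two edges through J).
So 12·a + 188 = 2·70 = 140 ⇒ a = -4.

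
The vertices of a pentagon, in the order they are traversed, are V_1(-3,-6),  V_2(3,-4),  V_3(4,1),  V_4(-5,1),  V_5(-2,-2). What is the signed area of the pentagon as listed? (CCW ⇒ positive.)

38

Cross-terms: 30, 19, 9, 12, 6  ⇒  Σ = 76
Signed area = Σ/2 = 38 (positive ⇒ counter-clockwise traversal).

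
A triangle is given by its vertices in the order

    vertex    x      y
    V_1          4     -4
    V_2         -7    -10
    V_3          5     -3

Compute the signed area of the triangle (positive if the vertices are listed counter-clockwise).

Apply the surveyor's formula: 2A = Σ (x_i·y_{i+1} − x_{i+1}·y_i), indices taken mod 3.
Σ = (-68) + (71) + (-8) = -5
Signed area = Σ/2 = -2.5 (negative ⇒ clockwise traversal).

-2.5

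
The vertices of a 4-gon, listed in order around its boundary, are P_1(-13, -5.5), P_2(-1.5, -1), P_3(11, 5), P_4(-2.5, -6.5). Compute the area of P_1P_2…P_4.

60.75

Apply Gauss's area formula: 2A = Σ (x_i·y_{i+1} − x_{i+1}·y_i), indices taken mod 4.
Σ = (4.75) + (3.5) + (-59) + (-70.75) = -121.5
Area = |Σ|/2 = 60.75.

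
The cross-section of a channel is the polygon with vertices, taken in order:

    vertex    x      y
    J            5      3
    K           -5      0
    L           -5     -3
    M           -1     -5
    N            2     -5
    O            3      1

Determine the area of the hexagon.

44

Apply the surveyor's formula: 2A = Σ (x_i·y_{i+1} − x_{i+1}·y_i), indices taken mod 6.
Σ = (15) + (15) + (22) + (15) + (17) + (4) = 88
Area = |Σ|/2 = 44.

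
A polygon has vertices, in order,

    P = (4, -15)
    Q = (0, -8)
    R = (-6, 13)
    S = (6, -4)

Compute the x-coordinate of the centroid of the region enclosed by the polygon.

145/156

Apply Gauss's area formula. First the cross-terms c_i = x_i·y_{i+1} − x_{i+1}·y_i:
  -32, -48, -54, -74  ⇒  2A = -208, A = -104.
Then Σ (x_i + x_{i+1})·c_i = -580, so x̄ = -580 / (6·(-104)) = 145/156.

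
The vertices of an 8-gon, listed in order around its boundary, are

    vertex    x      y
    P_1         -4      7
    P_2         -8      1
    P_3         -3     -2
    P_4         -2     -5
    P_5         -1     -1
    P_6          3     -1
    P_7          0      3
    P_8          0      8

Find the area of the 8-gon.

Apply Gauss's area formula: 2A = Σ (x_i·y_{i+1} − x_{i+1}·y_i), indices taken mod 8.
Σ = (52) + (19) + (11) + (-3) + (4) + (9) + (0) + (32) = 124
Area = |Σ|/2 = 62.

62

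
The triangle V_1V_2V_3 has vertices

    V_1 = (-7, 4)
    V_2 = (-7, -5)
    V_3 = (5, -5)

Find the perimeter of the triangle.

36

|V_1V_2| = √((0)² + (-9)²) = √81 = 9
|V_2V_3| = √((12)² + (0)²) = √144 = 12
|V_3V_1| = √((-12)² + (9)²) = √225 = 15
Perimeter = 9 + 12 + 15 = 36.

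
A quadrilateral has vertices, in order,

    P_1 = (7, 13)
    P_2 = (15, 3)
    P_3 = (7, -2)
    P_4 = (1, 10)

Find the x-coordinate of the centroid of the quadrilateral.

Apply Gauss's area formula. First the cross-terms c_i = x_i·y_{i+1} − x_{i+1}·y_i:
  -174, -51, 72, -57  ⇒  2A = -210, A = -105.
Then Σ (x_i + x_{i+1})·c_i = -4830, so x̄ = -4830 / (6·(-105)) = 23/3.

23/3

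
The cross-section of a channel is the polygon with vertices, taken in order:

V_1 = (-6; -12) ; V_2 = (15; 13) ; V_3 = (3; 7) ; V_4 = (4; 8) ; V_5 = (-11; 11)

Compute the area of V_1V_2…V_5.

Σ = (102) + (66) + (-4) + (132) + (198) = 494
Area = |Σ|/2 = 247.

247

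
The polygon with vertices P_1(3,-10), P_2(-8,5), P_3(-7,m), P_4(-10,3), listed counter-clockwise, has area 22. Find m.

2

The doubled signed area Σ (x_i y_{i+1} − x_{i+1} y_i) is linear in m.
With m=0 it equals 40; the coefficient of m is 2 (from the two edges through P_3).
So 2·m + 40 = 2·22 = 44 ⇒ m = 2.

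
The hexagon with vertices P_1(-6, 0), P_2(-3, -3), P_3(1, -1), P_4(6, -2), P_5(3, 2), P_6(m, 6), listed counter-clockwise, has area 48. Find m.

2

Write out the shoelace sum; only the two edges meeting at P_6 involve m:
2·Area = [(3·6 − m·2) + (m·0 − (-6)·6)] + 46
       = -2·m + 100 = 96
⇒ m = 2.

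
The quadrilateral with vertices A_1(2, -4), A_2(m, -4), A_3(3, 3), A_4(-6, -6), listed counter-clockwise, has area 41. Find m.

The doubled signed area Σ (x_i y_{i+1} − x_{i+1} y_i) is linear in m.
With m=0 it equals 40; the coefficient of m is 7 (from the two edges through A_2).
So 7·m + 40 = 2·41 = 82 ⇒ m = 6.

6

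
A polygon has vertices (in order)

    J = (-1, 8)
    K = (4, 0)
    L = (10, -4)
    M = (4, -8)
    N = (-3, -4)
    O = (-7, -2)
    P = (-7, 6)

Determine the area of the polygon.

140

Cross-terms: -32, -16, -64, -40, -22, -56, -50  ⇒  Σ = -280
Area = |Σ|/2 = 140.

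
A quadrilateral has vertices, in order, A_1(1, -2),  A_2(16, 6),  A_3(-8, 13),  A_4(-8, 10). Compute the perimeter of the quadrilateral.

|A_1A_2| = √((15)² + (8)²) = √289 = 17
|A_2A_3| = √((-24)² + (7)²) = √625 = 25
|A_3A_4| = √((0)² + (-3)²) = √9 = 3
|A_4A_1| = √((9)² + (-12)²) = √225 = 15
Perimeter = 17 + 25 + 3 + 15 = 60.

60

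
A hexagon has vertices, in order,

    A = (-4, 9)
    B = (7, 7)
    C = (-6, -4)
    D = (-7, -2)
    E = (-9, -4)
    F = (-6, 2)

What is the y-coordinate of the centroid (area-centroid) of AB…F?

Apply the shoelace formula. First the cross-terms c_i = x_i·y_{i+1} − x_{i+1}·y_i:
  -91, 14, -16, 10, -42, -46  ⇒  2A = -171, A = -85.5.
Then Σ (y_i + y_{i+1})·c_i = -1800, so ȳ = -1800 / (6·(-85.5)) = 200/57.

200/57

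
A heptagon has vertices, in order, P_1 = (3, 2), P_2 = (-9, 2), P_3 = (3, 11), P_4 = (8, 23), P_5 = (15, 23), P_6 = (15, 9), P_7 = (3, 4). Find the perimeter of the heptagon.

76

|P_1P_2| = √((-12)² + (0)²) = √144 = 12
|P_2P_3| = √((12)² + (9)²) = √225 = 15
|P_3P_4| = √((5)² + (12)²) = √169 = 13
|P_4P_5| = √((7)² + (0)²) = √49 = 7
|P_5P_6| = √((0)² + (-14)²) = √196 = 14
|P_6P_7| = √((-12)² + (-5)²) = √169 = 13
|P_7P_1| = √((0)² + (-2)²) = √4 = 2
Perimeter = 12 + 15 + 13 + 7 + 14 + 13 + 2 = 76.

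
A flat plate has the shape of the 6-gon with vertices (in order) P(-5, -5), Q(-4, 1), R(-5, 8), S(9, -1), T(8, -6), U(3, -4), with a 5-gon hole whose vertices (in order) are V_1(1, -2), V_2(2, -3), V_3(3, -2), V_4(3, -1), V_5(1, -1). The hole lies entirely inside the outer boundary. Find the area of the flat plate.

104

Outer boundary:
P→Q: (-5)(1) − (-4)(-5) = -25
Q→R: (-4)(8) − (-5)(1) = -27
R→S: (-5)(-1) − (9)(8) = -67
S→T: (9)(-6) − (8)(-1) = -46
T→U: (8)(-4) − (3)(-6) = -14
U→P: (3)(-5) − (-5)(-4) = -35
Σ = -214
Area = |Σ|/2 = 107.
Hole:
Apply the shoelace (surveyor's) formula: 2A = Σ (x_i·y_{i+1} − x_{i+1}·y_i), indices taken mod 5.
V_1→V_2: (1)(-3) − (2)(-2) = 1
V_2→V_3: (2)(-2) − (3)(-3) = 5
V_3→V_4: (3)(-1) − (3)(-2) = 3
V_4→V_5: (3)(-1) − (1)(-1) = -2
V_5→V_1: (1)(-2) − (1)(-1) = -1
Σ = 6
Area = |Σ|/2 = 3.
Net area = 107 − 3 = 104.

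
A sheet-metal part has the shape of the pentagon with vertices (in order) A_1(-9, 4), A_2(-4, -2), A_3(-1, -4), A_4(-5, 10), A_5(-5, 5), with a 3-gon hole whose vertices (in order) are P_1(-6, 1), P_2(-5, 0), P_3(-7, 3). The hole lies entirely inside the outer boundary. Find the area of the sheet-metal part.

33.5

Outer boundary:
Σ = (34) + (14) + (-30) + (25) + (25) = 68
Area = |Σ|/2 = 34.
Hole:
Apply the shoelace (surveyor's) formula: 2A = Σ (x_i·y_{i+1} − x_{i+1}·y_i), indices taken mod 3.
Cross-terms: 5, -15, 11  ⇒  Σ = 1
Area = |Σ|/2 = 0.5.
Net area = 34 − 0.5 = 33.5.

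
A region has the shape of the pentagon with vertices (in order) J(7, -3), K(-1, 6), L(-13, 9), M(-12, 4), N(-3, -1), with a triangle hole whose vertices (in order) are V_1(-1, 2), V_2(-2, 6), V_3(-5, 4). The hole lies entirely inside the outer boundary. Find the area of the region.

95

Outer boundary:
Apply the shoelace (surveyor's) formula: 2A = Σ (x_i·y_{i+1} − x_{i+1}·y_i), indices taken mod 5.
Cross-terms: 39, 69, 56, 24, 16  ⇒  Σ = 204
Area = |Σ|/2 = 102.
Hole:
Σ = (-2) + (22) + (-6) = 14
Area = |Σ|/2 = 7.
Net area = 102 − 7 = 95.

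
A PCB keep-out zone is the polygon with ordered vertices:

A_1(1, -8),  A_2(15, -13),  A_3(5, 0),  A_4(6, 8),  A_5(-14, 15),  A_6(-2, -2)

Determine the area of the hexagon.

245

Apply the shoelace formula: 2A = Σ (x_i·y_{i+1} − x_{i+1}·y_i), indices taken mod 6.
Σ = (107) + (65) + (40) + (202) + (58) + (18) = 490
Area = |Σ|/2 = 245.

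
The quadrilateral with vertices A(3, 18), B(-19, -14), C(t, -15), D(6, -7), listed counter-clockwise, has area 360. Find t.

Write out the shoelace sum; only the two edges meeting at C involve t:
2·Area = [((-19)·(-15) − t·(-14)) + (t·(-7) − 6·(-15))] + 429
       = 7·t + 804 = 720
⇒ t = -12.

-12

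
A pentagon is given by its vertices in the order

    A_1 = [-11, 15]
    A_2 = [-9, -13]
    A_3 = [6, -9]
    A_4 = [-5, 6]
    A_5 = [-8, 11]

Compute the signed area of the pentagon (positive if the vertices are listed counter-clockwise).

211

Apply the shoelace (surveyor's) formula: 2A = Σ (x_i·y_{i+1} − x_{i+1}·y_i), indices taken mod 5.
Σ = (278) + (159) + (-9) + (-7) + (1) = 422
Signed area = Σ/2 = 211 (positive ⇒ counter-clockwise traversal).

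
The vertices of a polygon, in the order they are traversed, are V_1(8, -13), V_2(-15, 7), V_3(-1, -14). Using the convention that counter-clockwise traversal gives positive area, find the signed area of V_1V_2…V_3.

Apply Gauss's area formula: 2A = Σ (x_i·y_{i+1} − x_{i+1}·y_i), indices taken mod 3.
Σ = (-139) + (217) + (125) = 203
Signed area = Σ/2 = 101.5 (positive ⇒ counter-clockwise traversal).

101.5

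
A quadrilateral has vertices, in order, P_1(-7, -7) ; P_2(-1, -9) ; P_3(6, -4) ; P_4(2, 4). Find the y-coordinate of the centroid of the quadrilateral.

Apply Gauss's area formula. First the cross-terms c_i = x_i·y_{i+1} − x_{i+1}·y_i:
  56, 58, 32, 14  ⇒  2A = 160, A = 80.
Then Σ (y_i + y_{i+1})·c_i = -1692, so ȳ = -1692 / (6·80) = -3.525.

-3.525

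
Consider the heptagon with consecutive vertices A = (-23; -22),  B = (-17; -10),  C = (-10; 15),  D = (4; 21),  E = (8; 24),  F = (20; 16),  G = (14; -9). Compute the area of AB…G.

1056

Apply the shoelace formula: 2A = Σ (x_i·y_{i+1} − x_{i+1}·y_i), indices taken mod 7.
Cross-terms: -144, -355, -270, -72, -352, -404, -515  ⇒  Σ = -2112
Area = |Σ|/2 = 1056.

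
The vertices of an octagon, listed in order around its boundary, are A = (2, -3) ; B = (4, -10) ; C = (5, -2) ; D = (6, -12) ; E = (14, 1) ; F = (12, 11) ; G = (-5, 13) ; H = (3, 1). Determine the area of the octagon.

Apply Gauss's area formula: 2A = Σ (x_i·y_{i+1} − x_{i+1}·y_i), indices taken mod 8.
A→B: (2)(-10) − (4)(-3) = -8
B→C: (4)(-2) − (5)(-10) = 42
C→D: (5)(-12) − (6)(-2) = -48
D→E: (6)(1) − (14)(-12) = 174
E→F: (14)(11) − (12)(1) = 142
F→G: (12)(13) − (-5)(11) = 211
G→H: (-5)(1) − (3)(13) = -44
H→A: (3)(-3) − (2)(1) = -11
Σ = 458
Area = |Σ|/2 = 229.

229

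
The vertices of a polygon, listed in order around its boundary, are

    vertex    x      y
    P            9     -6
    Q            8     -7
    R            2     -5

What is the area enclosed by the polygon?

4

Apply the surveyor's formula: 2A = Σ (x_i·y_{i+1} − x_{i+1}·y_i), indices taken mod 3.
Σ = (-15) + (-26) + (33) = -8
Area = |Σ|/2 = 4.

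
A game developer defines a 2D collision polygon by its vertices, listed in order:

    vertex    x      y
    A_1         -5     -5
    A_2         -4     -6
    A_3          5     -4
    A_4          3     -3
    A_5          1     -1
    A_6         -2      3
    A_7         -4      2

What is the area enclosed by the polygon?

Cross-terms: 10, 46, -3, 0, 1, 8, 30  ⇒  Σ = 92
Area = |Σ|/2 = 46.

46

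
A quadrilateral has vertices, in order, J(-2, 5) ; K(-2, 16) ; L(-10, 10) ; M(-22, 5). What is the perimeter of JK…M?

54

|JK| = √((0)² + (11)²) = √121 = 11
|KL| = √((-8)² + (-6)²) = √100 = 10
|LM| = √((-12)² + (-5)²) = √169 = 13
|MJ| = √((20)² + (0)²) = √400 = 20
Perimeter = 11 + 10 + 13 + 20 = 54.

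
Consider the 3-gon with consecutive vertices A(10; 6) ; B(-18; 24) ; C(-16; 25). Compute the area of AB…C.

Apply Gauss's area formula: 2A = Σ (x_i·y_{i+1} − x_{i+1}·y_i), indices taken mod 3.
A→B: (10)(24) − (-18)(6) = 348
B→C: (-18)(25) − (-16)(24) = -66
C→A: (-16)(6) − (10)(25) = -346
Σ = -64
Area = |Σ|/2 = 32.

32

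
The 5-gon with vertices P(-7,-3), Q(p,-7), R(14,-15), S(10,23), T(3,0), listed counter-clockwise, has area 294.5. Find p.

-4

Write out the shoelace sum; only the two edges meeting at Q involve p:
2·Area = [((-7)·(-7) − p·(-3)) + (p·(-15) − 14·(-7))] + 394
       = -12·p + 541 = 589
⇒ p = -4.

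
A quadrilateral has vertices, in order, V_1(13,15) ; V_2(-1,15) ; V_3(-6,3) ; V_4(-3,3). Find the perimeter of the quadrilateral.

|V_1V_2| = √((-14)² + (0)²) = √196 = 14
|V_2V_3| = √((-5)² + (-12)²) = √169 = 13
|V_3V_4| = √((3)² + (0)²) = √9 = 3
|V_4V_1| = √((16)² + (12)²) = √400 = 20
Perimeter = 14 + 13 + 3 + 20 = 50.

50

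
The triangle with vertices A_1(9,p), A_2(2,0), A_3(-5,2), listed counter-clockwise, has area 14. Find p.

The doubled signed area Σ (x_i y_{i+1} − x_{i+1} y_i) is linear in p.
With p=0 it equals -14; the coefficient of p is -7 (from the two edges through A_1).
So -7·p + -14 = 2·14 = 28 ⇒ p = -6.

-6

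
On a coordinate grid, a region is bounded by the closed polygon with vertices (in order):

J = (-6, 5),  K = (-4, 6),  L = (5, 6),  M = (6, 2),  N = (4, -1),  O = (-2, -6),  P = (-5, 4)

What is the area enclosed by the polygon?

Cross-terms: -16, -54, -26, -14, -26, -38, -1  ⇒  Σ = -175
Area = |Σ|/2 = 87.5.

87.5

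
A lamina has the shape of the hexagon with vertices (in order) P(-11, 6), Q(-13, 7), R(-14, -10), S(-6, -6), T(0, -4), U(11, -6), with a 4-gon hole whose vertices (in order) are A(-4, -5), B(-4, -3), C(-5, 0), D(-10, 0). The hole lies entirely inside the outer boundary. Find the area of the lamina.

147

Outer boundary:
Apply the surveyor's formula: 2A = Σ (x_i·y_{i+1} − x_{i+1}·y_i), indices taken mod 6.
Σ = (1) + (228) + (24) + (24) + (44) + (0) = 321
Area = |Σ|/2 = 160.5.
Hole:
Apply Gauss's area formula: 2A = Σ (x_i·y_{i+1} − x_{i+1}·y_i), indices taken mod 4.
Cross-terms: -8, -15, 0, 50  ⇒  Σ = 27
Area = |Σ|/2 = 13.5.
Net area = 160.5 − 13.5 = 147.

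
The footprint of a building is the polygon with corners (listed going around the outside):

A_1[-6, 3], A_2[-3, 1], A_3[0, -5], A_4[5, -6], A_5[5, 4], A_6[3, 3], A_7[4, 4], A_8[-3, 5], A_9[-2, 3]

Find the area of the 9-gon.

Σ = (3) + (15) + (25) + (50) + (3) + (0) + (32) + (1) + (12) = 141
Area = |Σ|/2 = 70.5.

70.5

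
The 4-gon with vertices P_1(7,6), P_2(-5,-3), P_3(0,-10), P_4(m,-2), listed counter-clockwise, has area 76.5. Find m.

The doubled signed area Σ (x_i y_{i+1} − x_{i+1} y_i) is linear in m.
With m=0 it equals 73; the coefficient of m is 16 (from the two edges through P_4).
So 16·m + 73 = 2·76.5 = 153 ⇒ m = 5.

5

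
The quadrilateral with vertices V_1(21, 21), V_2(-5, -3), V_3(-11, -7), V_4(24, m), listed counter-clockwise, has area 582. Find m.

Write out the shoelace sum; only the two edges meeting at V_4 involve m:
2·Area = [((-11)·m − 24·(-7)) + (24·21 − 21·m)] + 44
       = -32·m + 716 = 1164
⇒ m = -14.

-14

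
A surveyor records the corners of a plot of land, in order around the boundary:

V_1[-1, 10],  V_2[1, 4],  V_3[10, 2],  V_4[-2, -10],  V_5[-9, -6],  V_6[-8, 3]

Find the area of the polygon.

Apply Gauss's area formula: 2A = Σ (x_i·y_{i+1} − x_{i+1}·y_i), indices taken mod 6.
V_1→V_2: (-1)(4) − (1)(10) = -14
V_2→V_3: (1)(2) − (10)(4) = -38
V_3→V_4: (10)(-10) − (-2)(2) = -96
V_4→V_5: (-2)(-6) − (-9)(-10) = -78
V_5→V_6: (-9)(3) − (-8)(-6) = -75
V_6→V_1: (-8)(10) − (-1)(3) = -77
Σ = -378
Area = |Σ|/2 = 189.

189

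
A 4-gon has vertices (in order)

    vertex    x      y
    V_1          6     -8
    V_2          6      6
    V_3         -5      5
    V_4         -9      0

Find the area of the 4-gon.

Cross-terms: 84, 60, 45, 72  ⇒  Σ = 261
Area = |Σ|/2 = 130.5.

130.5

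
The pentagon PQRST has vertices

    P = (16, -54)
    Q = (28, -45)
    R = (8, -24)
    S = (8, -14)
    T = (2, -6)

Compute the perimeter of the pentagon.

|PQ| = √((12)² + (9)²) = √225 = 15
|QR| = √((-20)² + (21)²) = √841 = 29
|RS| = √((0)² + (10)²) = √100 = 10
|ST| = √((-6)² + (8)²) = √100 = 10
|TP| = √((14)² + (-48)²) = √2500 = 50
Perimeter = 15 + 29 + 10 + 10 + 50 = 114.

114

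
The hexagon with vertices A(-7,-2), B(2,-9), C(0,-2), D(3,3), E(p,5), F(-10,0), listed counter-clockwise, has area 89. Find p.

-8

Write out the shoelace sum; only the two edges meeting at E involve p:
2·Area = [(3·5 − p·3) + (p·0 − (-10)·5)] + 89
       = -3·p + 154 = 178
⇒ p = -8.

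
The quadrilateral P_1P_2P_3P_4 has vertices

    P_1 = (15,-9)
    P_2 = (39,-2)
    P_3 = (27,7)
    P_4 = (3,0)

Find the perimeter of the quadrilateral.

|P_1P_2| = √((24)² + (7)²) = √625 = 25
|P_2P_3| = √((-12)² + (9)²) = √225 = 15
|P_3P_4| = √((-24)² + (-7)²) = √625 = 25
|P_4P_1| = √((12)² + (-9)²) = √225 = 15
Perimeter = 25 + 15 + 25 + 15 = 80.

80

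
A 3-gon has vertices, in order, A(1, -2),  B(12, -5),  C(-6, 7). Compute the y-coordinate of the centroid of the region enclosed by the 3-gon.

Apply Gauss's area formula. First the cross-terms c_i = x_i·y_{i+1} − x_{i+1}·y_i:
  19, 54, 5  ⇒  2A = 78, A = 39.
Then Σ (y_i + y_{i+1})·c_i = 0, so ȳ = 0 / (6·39) = 0.

0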